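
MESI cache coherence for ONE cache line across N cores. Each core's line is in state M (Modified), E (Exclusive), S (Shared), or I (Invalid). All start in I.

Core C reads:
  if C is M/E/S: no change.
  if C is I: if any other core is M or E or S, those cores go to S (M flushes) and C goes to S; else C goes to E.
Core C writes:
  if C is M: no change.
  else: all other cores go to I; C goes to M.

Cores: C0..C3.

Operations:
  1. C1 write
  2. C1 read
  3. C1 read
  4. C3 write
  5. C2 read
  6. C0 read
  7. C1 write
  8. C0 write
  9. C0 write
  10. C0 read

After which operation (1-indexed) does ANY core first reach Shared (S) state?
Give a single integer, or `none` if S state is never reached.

Op 1: C1 write [C1 write: invalidate none -> C1=M] -> [I,M,I,I]
Op 2: C1 read [C1 read: already in M, no change] -> [I,M,I,I]
Op 3: C1 read [C1 read: already in M, no change] -> [I,M,I,I]
Op 4: C3 write [C3 write: invalidate ['C1=M'] -> C3=M] -> [I,I,I,M]
Op 5: C2 read [C2 read from I: others=['C3=M'] -> C2=S, others downsized to S] -> [I,I,S,S]
  -> First S state at op 5; remaining ops need not be traced.

Answer: 5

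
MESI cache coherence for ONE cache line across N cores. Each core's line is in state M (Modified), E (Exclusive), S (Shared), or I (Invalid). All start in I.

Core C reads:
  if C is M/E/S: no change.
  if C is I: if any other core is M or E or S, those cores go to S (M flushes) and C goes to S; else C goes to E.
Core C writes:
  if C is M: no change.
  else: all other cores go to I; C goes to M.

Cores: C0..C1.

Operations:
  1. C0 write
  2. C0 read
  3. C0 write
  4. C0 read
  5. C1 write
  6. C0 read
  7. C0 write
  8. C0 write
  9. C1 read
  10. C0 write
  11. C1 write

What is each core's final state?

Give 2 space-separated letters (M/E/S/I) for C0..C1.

Answer: I M

Derivation:
Op 1: C0 write [C0 write: invalidate none -> C0=M] -> [M,I]
Op 2: C0 read [C0 read: already in M, no change] -> [M,I]
Op 3: C0 write [C0 write: already M (modified), no change] -> [M,I]
Op 4: C0 read [C0 read: already in M, no change] -> [M,I]
Op 5: C1 write [C1 write: invalidate ['C0=M'] -> C1=M] -> [I,M]
Op 6: C0 read [C0 read from I: others=['C1=M'] -> C0=S, others downsized to S] -> [S,S]
Op 7: C0 write [C0 write: invalidate ['C1=S'] -> C0=M] -> [M,I]
Op 8: C0 write [C0 write: already M (modified), no change] -> [M,I]
Op 9: C1 read [C1 read from I: others=['C0=M'] -> C1=S, others downsized to S] -> [S,S]
Op 10: C0 write [C0 write: invalidate ['C1=S'] -> C0=M] -> [M,I]
Op 11: C1 write [C1 write: invalidate ['C0=M'] -> C1=M] -> [I,M]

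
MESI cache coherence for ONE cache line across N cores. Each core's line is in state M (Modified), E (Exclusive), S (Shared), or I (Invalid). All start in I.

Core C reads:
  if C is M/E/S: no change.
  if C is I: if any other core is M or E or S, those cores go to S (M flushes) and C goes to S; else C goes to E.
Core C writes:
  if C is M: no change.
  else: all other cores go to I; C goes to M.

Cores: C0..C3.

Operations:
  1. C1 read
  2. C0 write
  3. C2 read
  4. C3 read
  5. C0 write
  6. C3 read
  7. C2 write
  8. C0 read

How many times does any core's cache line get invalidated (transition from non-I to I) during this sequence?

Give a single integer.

Answer: 5

Derivation:
Op 1: C1 read [C1 read from I: no other sharers -> C1=E (exclusive)] -> [I,E,I,I] (invalidations this op: 0; running total: 0)
Op 2: C0 write [C0 write: invalidate ['C1=E'] -> C0=M] -> [M,I,I,I] (invalidations this op: 1; running total: 1)
Op 3: C2 read [C2 read from I: others=['C0=M'] -> C2=S, others downsized to S] -> [S,I,S,I] (invalidations this op: 0; running total: 1)
Op 4: C3 read [C3 read from I: others=['C0=S', 'C2=S'] -> C3=S, others downsized to S] -> [S,I,S,S] (invalidations this op: 0; running total: 1)
Op 5: C0 write [C0 write: invalidate ['C2=S', 'C3=S'] -> C0=M] -> [M,I,I,I] (invalidations this op: 2; running total: 3)
Op 6: C3 read [C3 read from I: others=['C0=M'] -> C3=S, others downsized to S] -> [S,I,I,S] (invalidations this op: 0; running total: 3)
Op 7: C2 write [C2 write: invalidate ['C0=S', 'C3=S'] -> C2=M] -> [I,I,M,I] (invalidations this op: 2; running total: 5)
Op 8: C0 read [C0 read from I: others=['C2=M'] -> C0=S, others downsized to S] -> [S,I,S,I] (invalidations this op: 0; running total: 5)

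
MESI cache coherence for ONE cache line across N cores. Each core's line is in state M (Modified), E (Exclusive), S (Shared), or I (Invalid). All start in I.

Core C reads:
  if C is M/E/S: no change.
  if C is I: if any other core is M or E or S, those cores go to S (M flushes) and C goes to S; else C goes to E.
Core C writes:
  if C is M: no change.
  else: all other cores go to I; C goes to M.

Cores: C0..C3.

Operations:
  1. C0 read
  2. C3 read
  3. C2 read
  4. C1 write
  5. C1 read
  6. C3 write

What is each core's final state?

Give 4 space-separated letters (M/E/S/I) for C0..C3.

Answer: I I I M

Derivation:
Op 1: C0 read [C0 read from I: no other sharers -> C0=E (exclusive)] -> [E,I,I,I]
Op 2: C3 read [C3 read from I: others=['C0=E'] -> C3=S, others downsized to S] -> [S,I,I,S]
Op 3: C2 read [C2 read from I: others=['C0=S', 'C3=S'] -> C2=S, others downsized to S] -> [S,I,S,S]
Op 4: C1 write [C1 write: invalidate ['C0=S', 'C2=S', 'C3=S'] -> C1=M] -> [I,M,I,I]
Op 5: C1 read [C1 read: already in M, no change] -> [I,M,I,I]
Op 6: C3 write [C3 write: invalidate ['C1=M'] -> C3=M] -> [I,I,I,M]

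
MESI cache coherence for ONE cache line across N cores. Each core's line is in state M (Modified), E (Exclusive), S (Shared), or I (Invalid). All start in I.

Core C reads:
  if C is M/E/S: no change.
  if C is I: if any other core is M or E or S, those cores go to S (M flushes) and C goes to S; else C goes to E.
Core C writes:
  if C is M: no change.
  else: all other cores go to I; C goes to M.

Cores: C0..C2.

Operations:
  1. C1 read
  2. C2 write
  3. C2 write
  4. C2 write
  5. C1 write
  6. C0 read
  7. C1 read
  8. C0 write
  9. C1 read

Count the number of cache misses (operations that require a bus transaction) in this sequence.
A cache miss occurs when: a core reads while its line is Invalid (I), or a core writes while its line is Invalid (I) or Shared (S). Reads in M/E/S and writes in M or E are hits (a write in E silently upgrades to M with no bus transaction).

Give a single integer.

Answer: 6

Derivation:
Op 1: C1 read [C1 read from I: no other sharers -> C1=E (exclusive)] -> [I,E,I] [MISS #1: read from I]
Op 2: C2 write [C2 write: invalidate ['C1=E'] -> C2=M] -> [I,I,M] [MISS #2: write from I]
Op 3: C2 write [C2 write: already M (modified), no change] -> [I,I,M] [hit: write from M]
Op 4: C2 write [C2 write: already M (modified), no change] -> [I,I,M] [hit: write from M]
Op 5: C1 write [C1 write: invalidate ['C2=M'] -> C1=M] -> [I,M,I] [MISS #3: write from I]
Op 6: C0 read [C0 read from I: others=['C1=M'] -> C0=S, others downsized to S] -> [S,S,I] [MISS #4: read from I]
Op 7: C1 read [C1 read: already in S, no change] -> [S,S,I] [hit: read from S]
Op 8: C0 write [C0 write: invalidate ['C1=S'] -> C0=M] -> [M,I,I] [MISS #5: write from S]
Op 9: C1 read [C1 read from I: others=['C0=M'] -> C1=S, others downsized to S] -> [S,S,I] [MISS #6: read from I]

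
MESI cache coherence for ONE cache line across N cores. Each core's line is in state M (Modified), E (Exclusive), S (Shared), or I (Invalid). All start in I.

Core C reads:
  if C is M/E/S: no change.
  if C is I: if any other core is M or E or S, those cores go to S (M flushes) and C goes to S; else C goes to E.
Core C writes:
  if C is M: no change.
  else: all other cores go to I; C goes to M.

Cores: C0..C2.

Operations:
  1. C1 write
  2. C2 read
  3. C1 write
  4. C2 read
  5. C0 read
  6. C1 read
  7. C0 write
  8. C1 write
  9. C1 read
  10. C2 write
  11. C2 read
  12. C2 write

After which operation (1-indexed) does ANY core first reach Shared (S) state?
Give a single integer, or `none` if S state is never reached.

Op 1: C1 write [C1 write: invalidate none -> C1=M] -> [I,M,I]
Op 2: C2 read [C2 read from I: others=['C1=M'] -> C2=S, others downsized to S] -> [I,S,S]
  -> First S state at op 2; remaining ops need not be traced.

Answer: 2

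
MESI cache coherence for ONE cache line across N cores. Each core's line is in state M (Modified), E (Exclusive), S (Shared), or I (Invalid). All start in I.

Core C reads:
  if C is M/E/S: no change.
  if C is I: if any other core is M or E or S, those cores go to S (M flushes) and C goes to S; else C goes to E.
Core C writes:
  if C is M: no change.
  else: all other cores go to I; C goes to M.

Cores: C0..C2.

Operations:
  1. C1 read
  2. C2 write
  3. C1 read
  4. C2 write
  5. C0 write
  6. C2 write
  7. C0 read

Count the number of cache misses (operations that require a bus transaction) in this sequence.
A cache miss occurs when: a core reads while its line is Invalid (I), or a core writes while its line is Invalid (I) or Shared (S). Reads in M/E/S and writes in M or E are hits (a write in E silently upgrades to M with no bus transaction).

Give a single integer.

Op 1: C1 read [C1 read from I: no other sharers -> C1=E (exclusive)] -> [I,E,I] [MISS #1: read from I]
Op 2: C2 write [C2 write: invalidate ['C1=E'] -> C2=M] -> [I,I,M] [MISS #2: write from I]
Op 3: C1 read [C1 read from I: others=['C2=M'] -> C1=S, others downsized to S] -> [I,S,S] [MISS #3: read from I]
Op 4: C2 write [C2 write: invalidate ['C1=S'] -> C2=M] -> [I,I,M] [MISS #4: write from S]
Op 5: C0 write [C0 write: invalidate ['C2=M'] -> C0=M] -> [M,I,I] [MISS #5: write from I]
Op 6: C2 write [C2 write: invalidate ['C0=M'] -> C2=M] -> [I,I,M] [MISS #6: write from I]
Op 7: C0 read [C0 read from I: others=['C2=M'] -> C0=S, others downsized to S] -> [S,I,S] [MISS #7: read from I]

Answer: 7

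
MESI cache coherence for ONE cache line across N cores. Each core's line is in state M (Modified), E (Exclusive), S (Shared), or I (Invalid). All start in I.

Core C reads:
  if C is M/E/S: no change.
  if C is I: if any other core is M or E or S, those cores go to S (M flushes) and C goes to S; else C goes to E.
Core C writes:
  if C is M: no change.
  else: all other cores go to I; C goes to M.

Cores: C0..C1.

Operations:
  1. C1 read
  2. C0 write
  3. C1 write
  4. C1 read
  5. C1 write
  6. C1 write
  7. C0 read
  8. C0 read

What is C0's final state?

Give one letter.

Op 1: C1 read [C1 read from I: no other sharers -> C1=E (exclusive)] -> [I,E]
Op 2: C0 write [C0 write: invalidate ['C1=E'] -> C0=M] -> [M,I]
Op 3: C1 write [C1 write: invalidate ['C0=M'] -> C1=M] -> [I,M]
Op 4: C1 read [C1 read: already in M, no change] -> [I,M]
Op 5: C1 write [C1 write: already M (modified), no change] -> [I,M]
Op 6: C1 write [C1 write: already M (modified), no change] -> [I,M]
Op 7: C0 read [C0 read from I: others=['C1=M'] -> C0=S, others downsized to S] -> [S,S]
Op 8: C0 read [C0 read: already in S, no change] -> [S,S]

Answer: S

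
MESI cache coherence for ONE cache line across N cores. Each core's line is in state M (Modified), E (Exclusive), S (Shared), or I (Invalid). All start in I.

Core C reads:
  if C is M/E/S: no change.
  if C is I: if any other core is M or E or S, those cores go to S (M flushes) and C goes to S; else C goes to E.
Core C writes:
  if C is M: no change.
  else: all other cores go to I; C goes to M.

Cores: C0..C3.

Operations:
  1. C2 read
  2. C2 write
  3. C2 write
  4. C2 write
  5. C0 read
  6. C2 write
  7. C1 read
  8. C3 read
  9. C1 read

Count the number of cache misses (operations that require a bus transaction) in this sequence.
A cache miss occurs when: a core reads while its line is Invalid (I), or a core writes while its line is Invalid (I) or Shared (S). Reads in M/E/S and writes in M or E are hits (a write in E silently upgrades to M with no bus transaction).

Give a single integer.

Answer: 5

Derivation:
Op 1: C2 read [C2 read from I: no other sharers -> C2=E (exclusive)] -> [I,I,E,I] [MISS #1: read from I]
Op 2: C2 write [C2 write: invalidate none -> C2=M] -> [I,I,M,I] [hit: write from E is a silent E->M upgrade, no bus transaction]
Op 3: C2 write [C2 write: already M (modified), no change] -> [I,I,M,I] [hit: write from M]
Op 4: C2 write [C2 write: already M (modified), no change] -> [I,I,M,I] [hit: write from M]
Op 5: C0 read [C0 read from I: others=['C2=M'] -> C0=S, others downsized to S] -> [S,I,S,I] [MISS #2: read from I]
Op 6: C2 write [C2 write: invalidate ['C0=S'] -> C2=M] -> [I,I,M,I] [MISS #3: write from S]
Op 7: C1 read [C1 read from I: others=['C2=M'] -> C1=S, others downsized to S] -> [I,S,S,I] [MISS #4: read from I]
Op 8: C3 read [C3 read from I: others=['C1=S', 'C2=S'] -> C3=S, others downsized to S] -> [I,S,S,S] [MISS #5: read from I]
Op 9: C1 read [C1 read: already in S, no change] -> [I,S,S,S] [hit: read from S]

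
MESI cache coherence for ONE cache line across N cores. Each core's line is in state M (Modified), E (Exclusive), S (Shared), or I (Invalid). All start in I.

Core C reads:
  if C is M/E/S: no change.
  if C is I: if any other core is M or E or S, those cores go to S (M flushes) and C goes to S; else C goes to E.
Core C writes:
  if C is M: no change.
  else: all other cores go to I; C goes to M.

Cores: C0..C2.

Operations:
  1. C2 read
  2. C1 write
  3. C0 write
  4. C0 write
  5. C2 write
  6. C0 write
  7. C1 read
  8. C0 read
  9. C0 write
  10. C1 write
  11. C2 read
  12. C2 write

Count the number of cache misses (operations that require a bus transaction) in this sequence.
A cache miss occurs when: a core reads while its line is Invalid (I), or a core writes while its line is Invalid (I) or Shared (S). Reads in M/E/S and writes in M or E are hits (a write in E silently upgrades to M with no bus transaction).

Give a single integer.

Op 1: C2 read [C2 read from I: no other sharers -> C2=E (exclusive)] -> [I,I,E] [MISS #1: read from I]
Op 2: C1 write [C1 write: invalidate ['C2=E'] -> C1=M] -> [I,M,I] [MISS #2: write from I]
Op 3: C0 write [C0 write: invalidate ['C1=M'] -> C0=M] -> [M,I,I] [MISS #3: write from I]
Op 4: C0 write [C0 write: already M (modified), no change] -> [M,I,I] [hit: write from M]
Op 5: C2 write [C2 write: invalidate ['C0=M'] -> C2=M] -> [I,I,M] [MISS #4: write from I]
Op 6: C0 write [C0 write: invalidate ['C2=M'] -> C0=M] -> [M,I,I] [MISS #5: write from I]
Op 7: C1 read [C1 read from I: others=['C0=M'] -> C1=S, others downsized to S] -> [S,S,I] [MISS #6: read from I]
Op 8: C0 read [C0 read: already in S, no change] -> [S,S,I] [hit: read from S]
Op 9: C0 write [C0 write: invalidate ['C1=S'] -> C0=M] -> [M,I,I] [MISS #7: write from S]
Op 10: C1 write [C1 write: invalidate ['C0=M'] -> C1=M] -> [I,M,I] [MISS #8: write from I]
Op 11: C2 read [C2 read from I: others=['C1=M'] -> C2=S, others downsized to S] -> [I,S,S] [MISS #9: read from I]
Op 12: C2 write [C2 write: invalidate ['C1=S'] -> C2=M] -> [I,I,M] [MISS #10: write from S]

Answer: 10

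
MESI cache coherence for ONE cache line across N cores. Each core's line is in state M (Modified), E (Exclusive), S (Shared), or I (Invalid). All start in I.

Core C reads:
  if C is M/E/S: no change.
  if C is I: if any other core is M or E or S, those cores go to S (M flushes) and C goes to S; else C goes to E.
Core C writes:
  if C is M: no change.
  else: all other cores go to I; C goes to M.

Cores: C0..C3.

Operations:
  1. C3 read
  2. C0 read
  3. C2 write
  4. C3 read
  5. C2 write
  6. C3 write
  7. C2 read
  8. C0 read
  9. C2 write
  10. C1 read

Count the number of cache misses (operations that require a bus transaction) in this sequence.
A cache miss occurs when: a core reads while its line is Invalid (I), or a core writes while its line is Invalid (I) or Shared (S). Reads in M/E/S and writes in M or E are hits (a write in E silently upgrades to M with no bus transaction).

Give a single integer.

Op 1: C3 read [C3 read from I: no other sharers -> C3=E (exclusive)] -> [I,I,I,E] [MISS #1: read from I]
Op 2: C0 read [C0 read from I: others=['C3=E'] -> C0=S, others downsized to S] -> [S,I,I,S] [MISS #2: read from I]
Op 3: C2 write [C2 write: invalidate ['C0=S', 'C3=S'] -> C2=M] -> [I,I,M,I] [MISS #3: write from I]
Op 4: C3 read [C3 read from I: others=['C2=M'] -> C3=S, others downsized to S] -> [I,I,S,S] [MISS #4: read from I]
Op 5: C2 write [C2 write: invalidate ['C3=S'] -> C2=M] -> [I,I,M,I] [MISS #5: write from S]
Op 6: C3 write [C3 write: invalidate ['C2=M'] -> C3=M] -> [I,I,I,M] [MISS #6: write from I]
Op 7: C2 read [C2 read from I: others=['C3=M'] -> C2=S, others downsized to S] -> [I,I,S,S] [MISS #7: read from I]
Op 8: C0 read [C0 read from I: others=['C2=S', 'C3=S'] -> C0=S, others downsized to S] -> [S,I,S,S] [MISS #8: read from I]
Op 9: C2 write [C2 write: invalidate ['C0=S', 'C3=S'] -> C2=M] -> [I,I,M,I] [MISS #9: write from S]
Op 10: C1 read [C1 read from I: others=['C2=M'] -> C1=S, others downsized to S] -> [I,S,S,I] [MISS #10: read from I]

Answer: 10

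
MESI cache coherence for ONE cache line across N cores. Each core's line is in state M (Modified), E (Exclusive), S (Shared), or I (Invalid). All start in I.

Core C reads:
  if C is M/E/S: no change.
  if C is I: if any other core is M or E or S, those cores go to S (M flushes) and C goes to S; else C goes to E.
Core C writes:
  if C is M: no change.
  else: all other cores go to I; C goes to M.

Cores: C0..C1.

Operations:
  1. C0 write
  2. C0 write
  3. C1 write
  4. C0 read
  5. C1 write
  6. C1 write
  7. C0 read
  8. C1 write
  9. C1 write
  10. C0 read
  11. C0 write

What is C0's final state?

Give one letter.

Answer: M

Derivation:
Op 1: C0 write [C0 write: invalidate none -> C0=M] -> [M,I]
Op 2: C0 write [C0 write: already M (modified), no change] -> [M,I]
Op 3: C1 write [C1 write: invalidate ['C0=M'] -> C1=M] -> [I,M]
Op 4: C0 read [C0 read from I: others=['C1=M'] -> C0=S, others downsized to S] -> [S,S]
Op 5: C1 write [C1 write: invalidate ['C0=S'] -> C1=M] -> [I,M]
Op 6: C1 write [C1 write: already M (modified), no change] -> [I,M]
Op 7: C0 read [C0 read from I: others=['C1=M'] -> C0=S, others downsized to S] -> [S,S]
Op 8: C1 write [C1 write: invalidate ['C0=S'] -> C1=M] -> [I,M]
Op 9: C1 write [C1 write: already M (modified), no change] -> [I,M]
Op 10: C0 read [C0 read from I: others=['C1=M'] -> C0=S, others downsized to S] -> [S,S]
Op 11: C0 write [C0 write: invalidate ['C1=S'] -> C0=M] -> [M,I]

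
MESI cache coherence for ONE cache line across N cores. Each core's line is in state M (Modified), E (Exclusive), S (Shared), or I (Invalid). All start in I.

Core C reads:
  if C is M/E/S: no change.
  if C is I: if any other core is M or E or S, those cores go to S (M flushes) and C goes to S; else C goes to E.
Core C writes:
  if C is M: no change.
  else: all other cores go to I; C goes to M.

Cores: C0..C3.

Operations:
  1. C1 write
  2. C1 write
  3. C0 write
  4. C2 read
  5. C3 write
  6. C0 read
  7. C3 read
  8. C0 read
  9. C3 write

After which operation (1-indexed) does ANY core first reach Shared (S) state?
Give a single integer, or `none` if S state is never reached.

Op 1: C1 write [C1 write: invalidate none -> C1=M] -> [I,M,I,I]
Op 2: C1 write [C1 write: already M (modified), no change] -> [I,M,I,I]
Op 3: C0 write [C0 write: invalidate ['C1=M'] -> C0=M] -> [M,I,I,I]
Op 4: C2 read [C2 read from I: others=['C0=M'] -> C2=S, others downsized to S] -> [S,I,S,I]
  -> First S state at op 4; remaining ops need not be traced.

Answer: 4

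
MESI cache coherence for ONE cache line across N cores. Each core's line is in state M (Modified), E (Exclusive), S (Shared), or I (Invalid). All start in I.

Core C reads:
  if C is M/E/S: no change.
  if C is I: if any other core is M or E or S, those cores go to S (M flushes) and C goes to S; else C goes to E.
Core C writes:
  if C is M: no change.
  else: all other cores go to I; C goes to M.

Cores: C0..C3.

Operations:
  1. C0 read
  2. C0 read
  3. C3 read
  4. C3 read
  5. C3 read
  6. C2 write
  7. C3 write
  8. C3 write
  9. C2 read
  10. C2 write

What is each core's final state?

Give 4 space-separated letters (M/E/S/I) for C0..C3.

Op 1: C0 read [C0 read from I: no other sharers -> C0=E (exclusive)] -> [E,I,I,I]
Op 2: C0 read [C0 read: already in E, no change] -> [E,I,I,I]
Op 3: C3 read [C3 read from I: others=['C0=E'] -> C3=S, others downsized to S] -> [S,I,I,S]
Op 4: C3 read [C3 read: already in S, no change] -> [S,I,I,S]
Op 5: C3 read [C3 read: already in S, no change] -> [S,I,I,S]
Op 6: C2 write [C2 write: invalidate ['C0=S', 'C3=S'] -> C2=M] -> [I,I,M,I]
Op 7: C3 write [C3 write: invalidate ['C2=M'] -> C3=M] -> [I,I,I,M]
Op 8: C3 write [C3 write: already M (modified), no change] -> [I,I,I,M]
Op 9: C2 read [C2 read from I: others=['C3=M'] -> C2=S, others downsized to S] -> [I,I,S,S]
Op 10: C2 write [C2 write: invalidate ['C3=S'] -> C2=M] -> [I,I,M,I]

Answer: I I M I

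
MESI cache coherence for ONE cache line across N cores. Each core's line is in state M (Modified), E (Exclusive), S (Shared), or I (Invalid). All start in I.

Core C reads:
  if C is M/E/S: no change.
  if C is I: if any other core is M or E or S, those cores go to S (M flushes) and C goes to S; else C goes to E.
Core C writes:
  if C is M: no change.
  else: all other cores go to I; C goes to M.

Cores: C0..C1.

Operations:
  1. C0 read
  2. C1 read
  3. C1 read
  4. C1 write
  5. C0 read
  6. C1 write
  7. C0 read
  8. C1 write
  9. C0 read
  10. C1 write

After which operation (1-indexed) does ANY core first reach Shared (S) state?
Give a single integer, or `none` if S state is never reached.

Op 1: C0 read [C0 read from I: no other sharers -> C0=E (exclusive)] -> [E,I]
Op 2: C1 read [C1 read from I: others=['C0=E'] -> C1=S, others downsized to S] -> [S,S]
  -> First S state at op 2; remaining ops need not be traced.

Answer: 2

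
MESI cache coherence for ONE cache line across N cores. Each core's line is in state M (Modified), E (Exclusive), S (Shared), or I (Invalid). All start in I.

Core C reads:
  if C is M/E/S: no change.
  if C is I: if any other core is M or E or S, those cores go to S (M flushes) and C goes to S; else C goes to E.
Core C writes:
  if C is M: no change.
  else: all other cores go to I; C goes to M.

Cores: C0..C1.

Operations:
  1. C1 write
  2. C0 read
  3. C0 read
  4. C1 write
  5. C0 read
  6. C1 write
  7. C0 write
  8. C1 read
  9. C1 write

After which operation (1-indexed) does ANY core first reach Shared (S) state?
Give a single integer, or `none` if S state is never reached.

Answer: 2

Derivation:
Op 1: C1 write [C1 write: invalidate none -> C1=M] -> [I,M]
Op 2: C0 read [C0 read from I: others=['C1=M'] -> C0=S, others downsized to S] -> [S,S]
  -> First S state at op 2; remaining ops need not be traced.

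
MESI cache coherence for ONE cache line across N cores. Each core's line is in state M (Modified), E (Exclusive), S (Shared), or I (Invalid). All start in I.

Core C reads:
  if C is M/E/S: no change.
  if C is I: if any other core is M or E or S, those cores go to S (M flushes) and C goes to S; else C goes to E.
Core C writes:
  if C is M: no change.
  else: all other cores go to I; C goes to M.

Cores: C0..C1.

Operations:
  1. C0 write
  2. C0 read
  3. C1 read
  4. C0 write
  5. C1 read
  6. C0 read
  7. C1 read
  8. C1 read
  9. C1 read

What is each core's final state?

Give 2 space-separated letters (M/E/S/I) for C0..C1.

Answer: S S

Derivation:
Op 1: C0 write [C0 write: invalidate none -> C0=M] -> [M,I]
Op 2: C0 read [C0 read: already in M, no change] -> [M,I]
Op 3: C1 read [C1 read from I: others=['C0=M'] -> C1=S, others downsized to S] -> [S,S]
Op 4: C0 write [C0 write: invalidate ['C1=S'] -> C0=M] -> [M,I]
Op 5: C1 read [C1 read from I: others=['C0=M'] -> C1=S, others downsized to S] -> [S,S]
Op 6: C0 read [C0 read: already in S, no change] -> [S,S]
Op 7: C1 read [C1 read: already in S, no change] -> [S,S]
Op 8: C1 read [C1 read: already in S, no change] -> [S,S]
Op 9: C1 read [C1 read: already in S, no change] -> [S,S]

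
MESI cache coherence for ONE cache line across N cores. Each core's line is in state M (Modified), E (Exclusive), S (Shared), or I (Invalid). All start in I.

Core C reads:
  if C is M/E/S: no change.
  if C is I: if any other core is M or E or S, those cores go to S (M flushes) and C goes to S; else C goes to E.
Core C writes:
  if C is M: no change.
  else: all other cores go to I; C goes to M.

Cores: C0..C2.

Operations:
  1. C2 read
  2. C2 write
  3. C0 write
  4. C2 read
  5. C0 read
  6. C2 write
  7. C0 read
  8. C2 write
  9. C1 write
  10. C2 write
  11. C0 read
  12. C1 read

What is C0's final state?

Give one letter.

Answer: S

Derivation:
Op 1: C2 read [C2 read from I: no other sharers -> C2=E (exclusive)] -> [I,I,E]
Op 2: C2 write [C2 write: invalidate none -> C2=M] -> [I,I,M]
Op 3: C0 write [C0 write: invalidate ['C2=M'] -> C0=M] -> [M,I,I]
Op 4: C2 read [C2 read from I: others=['C0=M'] -> C2=S, others downsized to S] -> [S,I,S]
Op 5: C0 read [C0 read: already in S, no change] -> [S,I,S]
Op 6: C2 write [C2 write: invalidate ['C0=S'] -> C2=M] -> [I,I,M]
Op 7: C0 read [C0 read from I: others=['C2=M'] -> C0=S, others downsized to S] -> [S,I,S]
Op 8: C2 write [C2 write: invalidate ['C0=S'] -> C2=M] -> [I,I,M]
Op 9: C1 write [C1 write: invalidate ['C2=M'] -> C1=M] -> [I,M,I]
Op 10: C2 write [C2 write: invalidate ['C1=M'] -> C2=M] -> [I,I,M]
Op 11: C0 read [C0 read from I: others=['C2=M'] -> C0=S, others downsized to S] -> [S,I,S]
Op 12: C1 read [C1 read from I: others=['C0=S', 'C2=S'] -> C1=S, others downsized to S] -> [S,S,S]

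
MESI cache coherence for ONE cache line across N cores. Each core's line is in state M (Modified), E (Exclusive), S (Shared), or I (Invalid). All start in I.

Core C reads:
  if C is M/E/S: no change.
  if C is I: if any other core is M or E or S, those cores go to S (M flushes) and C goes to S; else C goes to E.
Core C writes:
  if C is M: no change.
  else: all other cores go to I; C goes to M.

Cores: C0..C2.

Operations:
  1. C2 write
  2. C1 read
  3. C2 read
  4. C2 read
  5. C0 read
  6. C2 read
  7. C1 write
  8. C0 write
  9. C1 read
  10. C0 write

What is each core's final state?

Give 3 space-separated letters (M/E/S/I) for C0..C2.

Op 1: C2 write [C2 write: invalidate none -> C2=M] -> [I,I,M]
Op 2: C1 read [C1 read from I: others=['C2=M'] -> C1=S, others downsized to S] -> [I,S,S]
Op 3: C2 read [C2 read: already in S, no change] -> [I,S,S]
Op 4: C2 read [C2 read: already in S, no change] -> [I,S,S]
Op 5: C0 read [C0 read from I: others=['C1=S', 'C2=S'] -> C0=S, others downsized to S] -> [S,S,S]
Op 6: C2 read [C2 read: already in S, no change] -> [S,S,S]
Op 7: C1 write [C1 write: invalidate ['C0=S', 'C2=S'] -> C1=M] -> [I,M,I]
Op 8: C0 write [C0 write: invalidate ['C1=M'] -> C0=M] -> [M,I,I]
Op 9: C1 read [C1 read from I: others=['C0=M'] -> C1=S, others downsized to S] -> [S,S,I]
Op 10: C0 write [C0 write: invalidate ['C1=S'] -> C0=M] -> [M,I,I]

Answer: M I I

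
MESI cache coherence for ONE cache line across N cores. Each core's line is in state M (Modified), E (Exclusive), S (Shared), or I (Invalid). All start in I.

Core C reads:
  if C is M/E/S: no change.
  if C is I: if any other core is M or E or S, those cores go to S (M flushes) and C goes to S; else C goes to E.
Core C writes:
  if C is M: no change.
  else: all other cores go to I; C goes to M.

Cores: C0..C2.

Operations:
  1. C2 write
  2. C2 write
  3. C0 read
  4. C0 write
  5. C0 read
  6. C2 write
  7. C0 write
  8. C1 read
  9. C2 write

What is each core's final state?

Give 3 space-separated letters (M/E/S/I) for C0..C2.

Op 1: C2 write [C2 write: invalidate none -> C2=M] -> [I,I,M]
Op 2: C2 write [C2 write: already M (modified), no change] -> [I,I,M]
Op 3: C0 read [C0 read from I: others=['C2=M'] -> C0=S, others downsized to S] -> [S,I,S]
Op 4: C0 write [C0 write: invalidate ['C2=S'] -> C0=M] -> [M,I,I]
Op 5: C0 read [C0 read: already in M, no change] -> [M,I,I]
Op 6: C2 write [C2 write: invalidate ['C0=M'] -> C2=M] -> [I,I,M]
Op 7: C0 write [C0 write: invalidate ['C2=M'] -> C0=M] -> [M,I,I]
Op 8: C1 read [C1 read from I: others=['C0=M'] -> C1=S, others downsized to S] -> [S,S,I]
Op 9: C2 write [C2 write: invalidate ['C0=S', 'C1=S'] -> C2=M] -> [I,I,M]

Answer: I I M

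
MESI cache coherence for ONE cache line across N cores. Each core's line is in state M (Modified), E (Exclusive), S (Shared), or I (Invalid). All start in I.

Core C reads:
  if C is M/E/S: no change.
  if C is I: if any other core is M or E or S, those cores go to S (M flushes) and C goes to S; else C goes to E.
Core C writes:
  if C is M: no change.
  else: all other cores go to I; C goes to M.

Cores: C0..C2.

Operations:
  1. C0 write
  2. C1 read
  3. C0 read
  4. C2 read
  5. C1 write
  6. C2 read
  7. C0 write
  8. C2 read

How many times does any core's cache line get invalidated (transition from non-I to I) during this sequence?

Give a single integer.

Op 1: C0 write [C0 write: invalidate none -> C0=M] -> [M,I,I] (invalidations this op: 0; running total: 0)
Op 2: C1 read [C1 read from I: others=['C0=M'] -> C1=S, others downsized to S] -> [S,S,I] (invalidations this op: 0; running total: 0)
Op 3: C0 read [C0 read: already in S, no change] -> [S,S,I] (invalidations this op: 0; running total: 0)
Op 4: C2 read [C2 read from I: others=['C0=S', 'C1=S'] -> C2=S, others downsized to S] -> [S,S,S] (invalidations this op: 0; running total: 0)
Op 5: C1 write [C1 write: invalidate ['C0=S', 'C2=S'] -> C1=M] -> [I,M,I] (invalidations this op: 2; running total: 2)
Op 6: C2 read [C2 read from I: others=['C1=M'] -> C2=S, others downsized to S] -> [I,S,S] (invalidations this op: 0; running total: 2)
Op 7: C0 write [C0 write: invalidate ['C1=S', 'C2=S'] -> C0=M] -> [M,I,I] (invalidations this op: 2; running total: 4)
Op 8: C2 read [C2 read from I: others=['C0=M'] -> C2=S, others downsized to S] -> [S,I,S] (invalidations this op: 0; running total: 4)

Answer: 4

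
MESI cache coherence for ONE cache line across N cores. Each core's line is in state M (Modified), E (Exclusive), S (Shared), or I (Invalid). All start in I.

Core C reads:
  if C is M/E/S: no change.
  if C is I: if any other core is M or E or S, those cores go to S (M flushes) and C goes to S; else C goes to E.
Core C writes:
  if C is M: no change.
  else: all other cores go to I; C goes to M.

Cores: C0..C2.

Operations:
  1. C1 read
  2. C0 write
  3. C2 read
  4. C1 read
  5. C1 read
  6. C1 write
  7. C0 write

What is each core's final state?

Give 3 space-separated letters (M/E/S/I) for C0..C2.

Answer: M I I

Derivation:
Op 1: C1 read [C1 read from I: no other sharers -> C1=E (exclusive)] -> [I,E,I]
Op 2: C0 write [C0 write: invalidate ['C1=E'] -> C0=M] -> [M,I,I]
Op 3: C2 read [C2 read from I: others=['C0=M'] -> C2=S, others downsized to S] -> [S,I,S]
Op 4: C1 read [C1 read from I: others=['C0=S', 'C2=S'] -> C1=S, others downsized to S] -> [S,S,S]
Op 5: C1 read [C1 read: already in S, no change] -> [S,S,S]
Op 6: C1 write [C1 write: invalidate ['C0=S', 'C2=S'] -> C1=M] -> [I,M,I]
Op 7: C0 write [C0 write: invalidate ['C1=M'] -> C0=M] -> [M,I,I]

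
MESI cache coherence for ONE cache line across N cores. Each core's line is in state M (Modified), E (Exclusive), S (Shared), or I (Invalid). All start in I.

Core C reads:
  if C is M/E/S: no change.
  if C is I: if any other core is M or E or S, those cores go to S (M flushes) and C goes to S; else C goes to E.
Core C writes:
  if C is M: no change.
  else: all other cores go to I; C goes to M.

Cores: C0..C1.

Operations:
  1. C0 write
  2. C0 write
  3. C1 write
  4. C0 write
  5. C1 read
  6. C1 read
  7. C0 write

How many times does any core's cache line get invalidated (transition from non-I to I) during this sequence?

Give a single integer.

Op 1: C0 write [C0 write: invalidate none -> C0=M] -> [M,I] (invalidations this op: 0; running total: 0)
Op 2: C0 write [C0 write: already M (modified), no change] -> [M,I] (invalidations this op: 0; running total: 0)
Op 3: C1 write [C1 write: invalidate ['C0=M'] -> C1=M] -> [I,M] (invalidations this op: 1; running total: 1)
Op 4: C0 write [C0 write: invalidate ['C1=M'] -> C0=M] -> [M,I] (invalidations this op: 1; running total: 2)
Op 5: C1 read [C1 read from I: others=['C0=M'] -> C1=S, others downsized to S] -> [S,S] (invalidations this op: 0; running total: 2)
Op 6: C1 read [C1 read: already in S, no change] -> [S,S] (invalidations this op: 0; running total: 2)
Op 7: C0 write [C0 write: invalidate ['C1=S'] -> C0=M] -> [M,I] (invalidations this op: 1; running total: 3)

Answer: 3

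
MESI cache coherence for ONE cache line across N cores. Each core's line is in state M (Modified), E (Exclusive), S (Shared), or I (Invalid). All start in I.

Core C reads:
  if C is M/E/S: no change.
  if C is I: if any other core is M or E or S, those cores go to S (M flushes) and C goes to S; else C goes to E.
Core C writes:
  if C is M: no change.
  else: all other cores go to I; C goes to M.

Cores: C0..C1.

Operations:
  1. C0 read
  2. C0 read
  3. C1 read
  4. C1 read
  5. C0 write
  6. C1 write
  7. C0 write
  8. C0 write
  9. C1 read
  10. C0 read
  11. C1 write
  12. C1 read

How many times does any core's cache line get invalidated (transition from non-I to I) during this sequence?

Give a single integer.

Answer: 4

Derivation:
Op 1: C0 read [C0 read from I: no other sharers -> C0=E (exclusive)] -> [E,I] (invalidations this op: 0; running total: 0)
Op 2: C0 read [C0 read: already in E, no change] -> [E,I] (invalidations this op: 0; running total: 0)
Op 3: C1 read [C1 read from I: others=['C0=E'] -> C1=S, others downsized to S] -> [S,S] (invalidations this op: 0; running total: 0)
Op 4: C1 read [C1 read: already in S, no change] -> [S,S] (invalidations this op: 0; running total: 0)
Op 5: C0 write [C0 write: invalidate ['C1=S'] -> C0=M] -> [M,I] (invalidations this op: 1; running total: 1)
Op 6: C1 write [C1 write: invalidate ['C0=M'] -> C1=M] -> [I,M] (invalidations this op: 1; running total: 2)
Op 7: C0 write [C0 write: invalidate ['C1=M'] -> C0=M] -> [M,I] (invalidations this op: 1; running total: 3)
Op 8: C0 write [C0 write: already M (modified), no change] -> [M,I] (invalidations this op: 0; running total: 3)
Op 9: C1 read [C1 read from I: others=['C0=M'] -> C1=S, others downsized to S] -> [S,S] (invalidations this op: 0; running total: 3)
Op 10: C0 read [C0 read: already in S, no change] -> [S,S] (invalidations this op: 0; running total: 3)
Op 11: C1 write [C1 write: invalidate ['C0=S'] -> C1=M] -> [I,M] (invalidations this op: 1; running total: 4)
Op 12: C1 read [C1 read: already in M, no change] -> [I,M] (invalidations this op: 0; running total: 4)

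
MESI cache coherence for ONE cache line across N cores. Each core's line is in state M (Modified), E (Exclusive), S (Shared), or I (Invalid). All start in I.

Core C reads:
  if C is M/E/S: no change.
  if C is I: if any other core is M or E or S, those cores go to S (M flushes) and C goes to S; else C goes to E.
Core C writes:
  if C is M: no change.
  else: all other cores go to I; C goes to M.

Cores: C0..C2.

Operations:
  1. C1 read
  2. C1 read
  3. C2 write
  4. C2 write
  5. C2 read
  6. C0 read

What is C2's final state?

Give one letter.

Op 1: C1 read [C1 read from I: no other sharers -> C1=E (exclusive)] -> [I,E,I]
Op 2: C1 read [C1 read: already in E, no change] -> [I,E,I]
Op 3: C2 write [C2 write: invalidate ['C1=E'] -> C2=M] -> [I,I,M]
Op 4: C2 write [C2 write: already M (modified), no change] -> [I,I,M]
Op 5: C2 read [C2 read: already in M, no change] -> [I,I,M]
Op 6: C0 read [C0 read from I: others=['C2=M'] -> C0=S, others downsized to S] -> [S,I,S]

Answer: S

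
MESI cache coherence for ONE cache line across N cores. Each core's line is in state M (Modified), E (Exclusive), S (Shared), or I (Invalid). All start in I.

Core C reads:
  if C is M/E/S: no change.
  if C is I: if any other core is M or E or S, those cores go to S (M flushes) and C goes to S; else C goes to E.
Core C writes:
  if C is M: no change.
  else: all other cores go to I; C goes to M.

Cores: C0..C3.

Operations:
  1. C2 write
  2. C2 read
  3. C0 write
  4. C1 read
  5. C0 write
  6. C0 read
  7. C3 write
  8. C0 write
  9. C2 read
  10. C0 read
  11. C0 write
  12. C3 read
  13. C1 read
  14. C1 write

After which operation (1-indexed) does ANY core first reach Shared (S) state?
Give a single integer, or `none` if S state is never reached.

Op 1: C2 write [C2 write: invalidate none -> C2=M] -> [I,I,M,I]
Op 2: C2 read [C2 read: already in M, no change] -> [I,I,M,I]
Op 3: C0 write [C0 write: invalidate ['C2=M'] -> C0=M] -> [M,I,I,I]
Op 4: C1 read [C1 read from I: others=['C0=M'] -> C1=S, others downsized to S] -> [S,S,I,I]
  -> First S state at op 4; remaining ops need not be traced.

Answer: 4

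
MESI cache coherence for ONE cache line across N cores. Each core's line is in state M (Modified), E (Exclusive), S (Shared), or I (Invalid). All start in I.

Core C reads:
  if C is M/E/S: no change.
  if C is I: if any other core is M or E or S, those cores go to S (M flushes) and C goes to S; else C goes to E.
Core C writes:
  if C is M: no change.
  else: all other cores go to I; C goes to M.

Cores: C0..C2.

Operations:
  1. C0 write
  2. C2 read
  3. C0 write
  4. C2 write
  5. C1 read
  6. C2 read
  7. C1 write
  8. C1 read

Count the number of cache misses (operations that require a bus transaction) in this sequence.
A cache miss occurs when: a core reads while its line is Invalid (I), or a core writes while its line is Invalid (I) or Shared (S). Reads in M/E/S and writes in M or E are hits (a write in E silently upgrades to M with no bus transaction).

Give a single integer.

Op 1: C0 write [C0 write: invalidate none -> C0=M] -> [M,I,I] [MISS #1: write from I]
Op 2: C2 read [C2 read from I: others=['C0=M'] -> C2=S, others downsized to S] -> [S,I,S] [MISS #2: read from I]
Op 3: C0 write [C0 write: invalidate ['C2=S'] -> C0=M] -> [M,I,I] [MISS #3: write from S]
Op 4: C2 write [C2 write: invalidate ['C0=M'] -> C2=M] -> [I,I,M] [MISS #4: write from I]
Op 5: C1 read [C1 read from I: others=['C2=M'] -> C1=S, others downsized to S] -> [I,S,S] [MISS #5: read from I]
Op 6: C2 read [C2 read: already in S, no change] -> [I,S,S] [hit: read from S]
Op 7: C1 write [C1 write: invalidate ['C2=S'] -> C1=M] -> [I,M,I] [MISS #6: write from S]
Op 8: C1 read [C1 read: already in M, no change] -> [I,M,I] [hit: read from M]

Answer: 6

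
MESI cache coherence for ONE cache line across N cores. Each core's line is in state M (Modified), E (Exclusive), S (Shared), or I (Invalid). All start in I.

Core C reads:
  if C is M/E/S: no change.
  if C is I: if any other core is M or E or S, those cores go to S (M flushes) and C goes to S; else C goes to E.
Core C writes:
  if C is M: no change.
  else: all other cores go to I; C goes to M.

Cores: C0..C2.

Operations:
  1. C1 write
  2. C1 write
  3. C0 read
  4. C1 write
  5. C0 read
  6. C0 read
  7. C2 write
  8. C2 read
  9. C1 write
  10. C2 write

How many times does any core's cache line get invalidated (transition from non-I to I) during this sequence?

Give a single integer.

Op 1: C1 write [C1 write: invalidate none -> C1=M] -> [I,M,I] (invalidations this op: 0; running total: 0)
Op 2: C1 write [C1 write: already M (modified), no change] -> [I,M,I] (invalidations this op: 0; running total: 0)
Op 3: C0 read [C0 read from I: others=['C1=M'] -> C0=S, others downsized to S] -> [S,S,I] (invalidations this op: 0; running total: 0)
Op 4: C1 write [C1 write: invalidate ['C0=S'] -> C1=M] -> [I,M,I] (invalidations this op: 1; running total: 1)
Op 5: C0 read [C0 read from I: others=['C1=M'] -> C0=S, others downsized to S] -> [S,S,I] (invalidations this op: 0; running total: 1)
Op 6: C0 read [C0 read: already in S, no change] -> [S,S,I] (invalidations this op: 0; running total: 1)
Op 7: C2 write [C2 write: invalidate ['C0=S', 'C1=S'] -> C2=M] -> [I,I,M] (invalidations this op: 2; running total: 3)
Op 8: C2 read [C2 read: already in M, no change] -> [I,I,M] (invalidations this op: 0; running total: 3)
Op 9: C1 write [C1 write: invalidate ['C2=M'] -> C1=M] -> [I,M,I] (invalidations this op: 1; running total: 4)
Op 10: C2 write [C2 write: invalidate ['C1=M'] -> C2=M] -> [I,I,M] (invalidations this op: 1; running total: 5)

Answer: 5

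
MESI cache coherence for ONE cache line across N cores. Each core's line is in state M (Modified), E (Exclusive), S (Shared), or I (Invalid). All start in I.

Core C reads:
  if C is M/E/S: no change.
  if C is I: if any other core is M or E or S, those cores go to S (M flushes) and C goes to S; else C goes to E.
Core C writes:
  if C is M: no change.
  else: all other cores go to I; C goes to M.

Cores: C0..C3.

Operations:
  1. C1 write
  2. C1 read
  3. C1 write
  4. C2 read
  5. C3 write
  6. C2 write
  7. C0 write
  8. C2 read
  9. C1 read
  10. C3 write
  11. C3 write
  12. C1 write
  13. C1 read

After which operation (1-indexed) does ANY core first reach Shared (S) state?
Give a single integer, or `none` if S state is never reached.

Answer: 4

Derivation:
Op 1: C1 write [C1 write: invalidate none -> C1=M] -> [I,M,I,I]
Op 2: C1 read [C1 read: already in M, no change] -> [I,M,I,I]
Op 3: C1 write [C1 write: already M (modified), no change] -> [I,M,I,I]
Op 4: C2 read [C2 read from I: others=['C1=M'] -> C2=S, others downsized to S] -> [I,S,S,I]
  -> First S state at op 4; remaining ops need not be traced.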